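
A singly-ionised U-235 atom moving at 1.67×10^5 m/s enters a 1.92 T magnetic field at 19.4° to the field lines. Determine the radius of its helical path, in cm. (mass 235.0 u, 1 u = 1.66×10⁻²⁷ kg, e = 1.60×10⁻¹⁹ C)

Only the perpendicular component v⊥ = v sin19.4° = 5.55×10^4 m/s is bent by the field.
r = m v⊥ /(qB) = (3.90×10^-25)(5.55×10^4) / [(1×1.60×10^-19)(1.92)] = 0.0704 m.

r ≈ 7.04 cm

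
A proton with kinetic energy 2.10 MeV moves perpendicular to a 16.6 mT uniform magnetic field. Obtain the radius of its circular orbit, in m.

r ≈ 12.6 m

Convert the energy: K = 2.10 MeV = 3.36×10^-13 J.
v = √(2K/m) = √(2·3.36×10^-13/1.67×10^-27) = 2.01×10^7 m/s.
r = mv/(qB) = (1.67×10^-27)(2.01×10^7) / [(1×1.60×10^-19)(0.0166)] = 12.6 m.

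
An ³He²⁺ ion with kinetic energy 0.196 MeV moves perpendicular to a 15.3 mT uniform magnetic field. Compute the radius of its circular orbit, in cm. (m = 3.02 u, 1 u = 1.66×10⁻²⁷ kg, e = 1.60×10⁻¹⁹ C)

r ≈ 362 cm

Convert the energy: K = 0.196 MeV = 3.14×10^-14 J.
v = √(2K/m) = √(2·3.14×10^-14/5.01×10^-27) = 3.54×10^6 m/s.
r = mv/(qB) = (5.01×10^-27)(3.54×10^6) / [(2×1.60×10^-19)(0.0153)] = 3.62 m.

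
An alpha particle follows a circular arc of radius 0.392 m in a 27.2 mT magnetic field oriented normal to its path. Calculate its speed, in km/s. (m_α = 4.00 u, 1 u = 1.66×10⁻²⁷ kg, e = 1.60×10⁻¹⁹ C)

From qvB = mv²/r, v = qBr/m.
v = (2×1.60×10^-19)(0.0272)(0.392) / (6.64×10^-27) = 5.14×10^5 m/s.

v ≈ 514 km/s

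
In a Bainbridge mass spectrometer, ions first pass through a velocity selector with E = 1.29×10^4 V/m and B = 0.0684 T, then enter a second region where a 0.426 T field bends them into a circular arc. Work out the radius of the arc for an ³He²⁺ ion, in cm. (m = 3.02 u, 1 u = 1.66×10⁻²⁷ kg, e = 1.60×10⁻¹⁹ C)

r ≈ 0.694 cm

The selector passes v = E/B = 1.29×10^4/0.0684 = 1.89×10^5 m/s.
In the deflection region, r = mv/(qB₂) = (5.01×10^-27)(1.89×10^5) / [(2×1.60×10^-19)(0.426)] = 6.94×10^-3 m.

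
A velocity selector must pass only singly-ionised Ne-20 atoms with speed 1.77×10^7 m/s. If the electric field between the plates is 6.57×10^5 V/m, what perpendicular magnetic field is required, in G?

B ≈ 371 G

qE = qvB ⇒ B = E/v = (6.57×10^5) / (1.77×10^7) = 0.0371 T.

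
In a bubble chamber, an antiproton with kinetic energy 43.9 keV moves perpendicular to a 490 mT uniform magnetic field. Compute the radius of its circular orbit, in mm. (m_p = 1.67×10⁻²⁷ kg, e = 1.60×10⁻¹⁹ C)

r ≈ 61.8 mm

Convert the energy: K = 43.9 keV = 7.02×10^-15 J.
v = √(2K/m) = √(2·7.02×10^-15/1.67×10^-27) = 2.90×10^6 m/s.
r = mv/(qB) = (1.67×10^-27)(2.90×10^6) / [(1×1.60×10^-19)(0.490)] = 0.0618 m.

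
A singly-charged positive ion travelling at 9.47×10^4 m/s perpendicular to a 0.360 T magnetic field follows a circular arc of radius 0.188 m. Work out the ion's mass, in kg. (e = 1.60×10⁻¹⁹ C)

qvB = mv²/r ⇒ m = qBr/v.
m = (1×1.60×10^-19)(0.360)(0.188) / (9.47×10^4) = 1.14×10^-25 kg.

m ≈ 1.14×10^-25 kg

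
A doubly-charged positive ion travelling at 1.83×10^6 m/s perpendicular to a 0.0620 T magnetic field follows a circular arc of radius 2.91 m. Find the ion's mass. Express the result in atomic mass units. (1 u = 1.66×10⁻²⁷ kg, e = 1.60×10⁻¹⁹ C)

m ≈ 19.0 u

qvB = mv²/r ⇒ m = qBr/v.
m = (2×1.60×10^-19)(0.0620)(2.91) / (1.83×10^6) = 3.15×10^-26 kg = 19.0 u.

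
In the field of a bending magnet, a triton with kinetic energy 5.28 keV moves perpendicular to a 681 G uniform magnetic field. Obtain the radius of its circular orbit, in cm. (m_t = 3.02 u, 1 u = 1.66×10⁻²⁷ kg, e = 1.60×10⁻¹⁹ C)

Convert the energy: K = 5.28 keV = 8.45×10^-16 J.
v = √(2K/m) = √(2·8.45×10^-16/5.01×10^-27) = 5.81×10^5 m/s.
r = mv/(qB) = (5.01×10^-27)(5.81×10^5) / [(1×1.60×10^-19)(0.0681)] = 0.267 m.

r ≈ 26.7 cm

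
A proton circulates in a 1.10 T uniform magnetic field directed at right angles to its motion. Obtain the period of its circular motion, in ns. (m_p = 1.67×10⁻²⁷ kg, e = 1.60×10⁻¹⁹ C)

The cyclotron period is independent of speed: T = 2πm/(qB).
T = 2π(1.67×10^-27) / [(1×1.60×10^-19)(1.10)] = 5.96×10^-8 s.

T ≈ 59.6 ns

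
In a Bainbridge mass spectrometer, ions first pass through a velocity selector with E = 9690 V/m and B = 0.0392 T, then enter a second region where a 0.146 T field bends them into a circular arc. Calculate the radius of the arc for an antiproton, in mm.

r ≈ 17.7 mm

The selector passes v = E/B = 9690/0.0392 = 2.47×10^5 m/s.
In the deflection region, r = mv/(qB₂) = (1.67×10^-27)(2.47×10^5) / [(1×1.60×10^-19)(0.146)] = 0.0177 m.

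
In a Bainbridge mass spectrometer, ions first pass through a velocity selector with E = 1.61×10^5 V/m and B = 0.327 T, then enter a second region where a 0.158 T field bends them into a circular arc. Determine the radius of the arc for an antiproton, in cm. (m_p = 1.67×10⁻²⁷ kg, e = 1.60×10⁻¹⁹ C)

r ≈ 3.25 cm

The selector passes v = E/B = 1.61×10^5/0.327 = 4.92×10^5 m/s.
In the deflection region, r = mv/(qB₂) = (1.67×10^-27)(4.92×10^5) / [(1×1.60×10^-19)(0.158)] = 0.0325 m.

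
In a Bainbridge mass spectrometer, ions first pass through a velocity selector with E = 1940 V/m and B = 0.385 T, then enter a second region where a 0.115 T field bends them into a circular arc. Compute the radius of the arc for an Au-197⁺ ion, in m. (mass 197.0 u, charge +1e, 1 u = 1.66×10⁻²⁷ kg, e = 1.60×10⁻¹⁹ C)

The selector passes v = E/B = 1940/0.385 = 5040 m/s.
In the deflection region, r = mv/(qB₂) = (3.27×10^-25)(5040) / [(1×1.60×10^-19)(0.115)] = 0.0896 m.

r ≈ 0.0896 m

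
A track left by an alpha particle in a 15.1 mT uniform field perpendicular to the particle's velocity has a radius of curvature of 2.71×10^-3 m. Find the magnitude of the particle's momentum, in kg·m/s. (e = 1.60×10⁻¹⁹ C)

Since qvB = mv²/r, the momentum p = mv = qBr.
p = (2×1.60×10^-19)(0.0151)(2.71×10^-3) = 1.31×10^-23 kg·m/s.

p ≈ 1.31×10^-23 kg·m/s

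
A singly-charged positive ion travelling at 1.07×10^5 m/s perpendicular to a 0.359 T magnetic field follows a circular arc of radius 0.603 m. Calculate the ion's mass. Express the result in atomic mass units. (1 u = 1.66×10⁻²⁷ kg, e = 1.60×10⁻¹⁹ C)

qvB = mv²/r ⇒ m = qBr/v.
m = (1×1.60×10^-19)(0.359)(0.603) / (1.07×10^5) = 3.24×10^-25 kg = 195 u.

m ≈ 195 u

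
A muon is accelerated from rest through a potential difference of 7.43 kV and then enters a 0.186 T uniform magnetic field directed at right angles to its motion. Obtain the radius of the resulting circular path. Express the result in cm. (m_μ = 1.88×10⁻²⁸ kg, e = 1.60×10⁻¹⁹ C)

r ≈ 2.25 cm

The kinetic energy gained is K = qV = (1×1.60×10^-19)(7430) = 1.19×10^-15 J.
v = √(2K/m) = 3.56×10^6 m/s.
r = mv/(qB) = (1.88×10^-28)(3.56×10^6) / [(1×1.60×10^-19)(0.186)] = 0.0225 m.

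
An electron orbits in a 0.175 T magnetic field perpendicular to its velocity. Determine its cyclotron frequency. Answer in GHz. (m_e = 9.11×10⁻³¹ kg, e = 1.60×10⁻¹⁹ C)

f ≈ 4.89 GHz

f = qB/(2πm) = (1×1.60×10^-19)(0.175) / [2π(9.11×10^-31)] = 4.89×10^9 Hz.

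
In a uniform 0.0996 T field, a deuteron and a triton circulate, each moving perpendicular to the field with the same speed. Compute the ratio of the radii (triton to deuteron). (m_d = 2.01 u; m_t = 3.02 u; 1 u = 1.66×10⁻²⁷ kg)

r = mv/(qB) ⇒ at equal v, r ∝ m/q.
r_{triton}/r_{deuteron} = 1.50.

ratio ≈ 1.50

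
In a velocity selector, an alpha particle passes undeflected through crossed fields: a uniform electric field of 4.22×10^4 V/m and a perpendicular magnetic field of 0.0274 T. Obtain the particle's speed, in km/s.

For zero net force, qE = qvB, so v = E/B.
v = (4.22×10^4) / (0.0274) = 1.54×10^6 m/s.

v ≈ 1540 km/s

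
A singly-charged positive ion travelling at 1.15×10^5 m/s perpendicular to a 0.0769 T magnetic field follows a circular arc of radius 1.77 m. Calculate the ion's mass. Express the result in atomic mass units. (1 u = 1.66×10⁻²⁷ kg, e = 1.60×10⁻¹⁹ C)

m ≈ 114 u

qvB = mv²/r ⇒ m = qBr/v.
m = (1×1.60×10^-19)(0.0769)(1.77) / (1.15×10^5) = 1.89×10^-25 kg = 114 u.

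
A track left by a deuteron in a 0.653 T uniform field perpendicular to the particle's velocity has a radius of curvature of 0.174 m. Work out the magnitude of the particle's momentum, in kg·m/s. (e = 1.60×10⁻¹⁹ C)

p ≈ 1.82×10^-20 kg·m/s

Since qvB = mv²/r, the momentum p = mv = qBr.
p = (1×1.60×10^-19)(0.653)(0.174) = 1.82×10^-20 kg·m/s.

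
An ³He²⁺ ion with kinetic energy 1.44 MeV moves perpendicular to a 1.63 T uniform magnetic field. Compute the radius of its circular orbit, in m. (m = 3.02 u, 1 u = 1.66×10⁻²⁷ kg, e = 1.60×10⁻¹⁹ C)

r ≈ 0.0921 m

Convert the energy: K = 1.44 MeV = 2.30×10^-13 J.
v = √(2K/m) = √(2·2.30×10^-13/5.01×10^-27) = 9.59×10^6 m/s.
r = mv/(qB) = (5.01×10^-27)(9.59×10^6) / [(2×1.60×10^-19)(1.63)] = 0.0921 m.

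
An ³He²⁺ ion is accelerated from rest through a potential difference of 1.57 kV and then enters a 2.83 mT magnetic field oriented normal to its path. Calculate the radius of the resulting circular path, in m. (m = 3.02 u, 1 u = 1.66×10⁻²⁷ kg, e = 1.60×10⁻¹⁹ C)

r ≈ 2.48 m

The kinetic energy gained is K = qV = (2×1.60×10^-19)(1570) = 5.02×10^-16 J.
v = √(2K/m) = 4.48×10^5 m/s.
r = mv/(qB) = (5.01×10^-27)(4.48×10^5) / [(2×1.60×10^-19)(2.83×10^-3)] = 2.48 m.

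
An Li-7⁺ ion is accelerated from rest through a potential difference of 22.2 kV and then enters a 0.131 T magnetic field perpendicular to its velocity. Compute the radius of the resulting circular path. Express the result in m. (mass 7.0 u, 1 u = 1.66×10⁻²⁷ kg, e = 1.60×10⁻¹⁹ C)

The kinetic energy gained is K = qV = (1×1.60×10^-19)(2.22×10^4) = 3.55×10^-15 J.
v = √(2K/m) = 7.82×10^5 m/s.
r = mv/(qB) = (1.16×10^-26)(7.82×10^5) / [(1×1.60×10^-19)(0.131)] = 0.433 m.

r ≈ 0.433 m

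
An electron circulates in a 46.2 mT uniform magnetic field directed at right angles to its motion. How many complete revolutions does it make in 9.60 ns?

T = 2πm/(qB) = 2π(9.11×10^-31) / [(1×1.60×10^-19)(0.0462)] = 7.7435×10^-10 s.
N = t/T = 9.60×10^-9 / 7.7435×10^-10 ≈ 12.40, so 12 complete revolutions.

N = 12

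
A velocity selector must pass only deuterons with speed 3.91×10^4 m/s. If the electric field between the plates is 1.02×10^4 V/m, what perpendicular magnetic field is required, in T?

B ≈ 0.261 T

qE = qvB ⇒ B = E/v = (1.02×10^4) / (3.91×10^4) = 0.261 T.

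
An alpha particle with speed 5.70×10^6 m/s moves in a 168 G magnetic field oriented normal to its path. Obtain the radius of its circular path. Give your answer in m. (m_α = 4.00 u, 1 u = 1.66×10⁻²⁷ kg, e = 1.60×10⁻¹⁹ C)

r ≈ 7.04 m

The magnetic force provides the centripetal force: qvB = mv²/r, so r = mv/(qB).
r = (6.64×10^-27 kg)(5.70×10^6 m/s) / [(2×1.60×10^-19 C)(0.0168 T)] = 7.04 m.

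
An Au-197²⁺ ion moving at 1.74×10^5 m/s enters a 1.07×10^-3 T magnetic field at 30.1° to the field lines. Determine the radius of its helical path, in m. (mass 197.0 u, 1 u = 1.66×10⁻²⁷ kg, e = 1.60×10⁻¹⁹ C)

Only the perpendicular component v⊥ = v sin30.1° = 8.73×10^4 m/s is bent by the field.
r = m v⊥ /(qB) = (3.27×10^-25)(8.73×10^4) / [(2×1.60×10^-19)(1.07×10^-3)] = 83.3 m.

r ≈ 83.3 m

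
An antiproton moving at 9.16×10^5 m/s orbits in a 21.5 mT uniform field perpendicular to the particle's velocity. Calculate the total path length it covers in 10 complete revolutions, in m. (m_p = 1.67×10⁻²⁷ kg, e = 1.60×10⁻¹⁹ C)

L ≈ 27.9 m

r = mv/(qB) = 0.445 m, so one revolution covers 2πr = 2.79 m.
In 10 revolutions: L = 10·2πr = 27.9 m.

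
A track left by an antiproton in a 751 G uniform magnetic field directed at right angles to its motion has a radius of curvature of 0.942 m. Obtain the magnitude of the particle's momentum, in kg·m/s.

Since qvB = mv²/r, the momentum p = mv = qBr.
p = (1×1.60×10^-19)(0.0751)(0.942) = 1.13×10^-20 kg·m/s.

p ≈ 1.13×10^-20 kg·m/s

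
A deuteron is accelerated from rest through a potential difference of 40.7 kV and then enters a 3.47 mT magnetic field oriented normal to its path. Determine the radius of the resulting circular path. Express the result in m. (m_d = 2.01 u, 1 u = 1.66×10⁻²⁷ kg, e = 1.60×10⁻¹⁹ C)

r ≈ 11.9 m

The kinetic energy gained is K = qV = (1×1.60×10^-19)(4.07×10^4) = 6.51×10^-15 J.
v = √(2K/m) = 1.98×10^6 m/s.
r = mv/(qB) = (3.34×10^-27)(1.98×10^6) / [(1×1.60×10^-19)(3.47×10^-3)] = 11.9 m.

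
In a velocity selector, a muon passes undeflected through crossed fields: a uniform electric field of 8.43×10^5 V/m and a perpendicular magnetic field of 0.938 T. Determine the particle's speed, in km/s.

For zero net force, qE = qvB, so v = E/B.
v = (8.43×10^5) / (0.938) = 8.99×10^5 m/s.

v ≈ 899 km/s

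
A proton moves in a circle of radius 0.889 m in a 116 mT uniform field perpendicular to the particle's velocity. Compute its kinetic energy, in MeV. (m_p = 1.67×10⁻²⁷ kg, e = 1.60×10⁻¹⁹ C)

K ≈ 0.509 MeV

v = qBr/m = (1×1.60×10^-19)(0.116)(0.889) / (1.67×10^-27) = 9.88×10^6 m/s.
K = ½mv² = 0.5·(1.67×10^-27)·(9.88×10^6)² = 8.15×10^-14 J = 0.509 MeV.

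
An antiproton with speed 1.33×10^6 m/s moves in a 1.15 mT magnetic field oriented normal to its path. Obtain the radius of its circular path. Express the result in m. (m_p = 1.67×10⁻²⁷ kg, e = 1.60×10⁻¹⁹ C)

The magnetic force provides the centripetal force: qvB = mv²/r, so r = mv/(qB).
r = (1.67×10^-27 kg)(1.33×10^6 m/s) / [(1×1.60×10^-19 C)(1.15×10^-3 T)] = 12.1 m.

r ≈ 12.1 m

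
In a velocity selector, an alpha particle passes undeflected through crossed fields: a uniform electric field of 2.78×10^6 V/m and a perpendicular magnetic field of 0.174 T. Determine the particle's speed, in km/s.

v ≈ 16000 km/s

For zero net force, qE = qvB, so v = E/B.
v = (2.78×10^6) / (0.174) = 1.60×10^7 m/s.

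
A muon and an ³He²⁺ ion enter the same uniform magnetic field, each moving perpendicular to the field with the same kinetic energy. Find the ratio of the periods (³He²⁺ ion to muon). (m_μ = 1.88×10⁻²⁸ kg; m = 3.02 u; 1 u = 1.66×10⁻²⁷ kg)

ratio ≈ 13.3

T = 2πm/(qB) is independent of speed, so T₂/T₁ = (m₂/q₂)/(m₁/q₁).
T_{³He²⁺ ion}/T_{muon} = (5.01×10^-27/2e) / (1.88×10^-28/1e) = 13.3.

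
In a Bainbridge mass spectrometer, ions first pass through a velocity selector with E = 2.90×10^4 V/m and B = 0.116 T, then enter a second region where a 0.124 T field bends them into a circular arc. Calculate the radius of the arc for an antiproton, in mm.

r ≈ 21.0 mm

The selector passes v = E/B = 2.90×10^4/0.116 = 2.50×10^5 m/s.
In the deflection region, r = mv/(qB₂) = (1.67×10^-27)(2.50×10^5) / [(1×1.60×10^-19)(0.124)] = 0.0210 m.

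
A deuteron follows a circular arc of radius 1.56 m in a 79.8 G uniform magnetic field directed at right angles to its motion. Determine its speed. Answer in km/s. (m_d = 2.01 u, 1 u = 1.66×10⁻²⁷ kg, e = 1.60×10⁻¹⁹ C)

From qvB = mv²/r, v = qBr/m.
v = (1×1.60×10^-19)(7.98×10^-3)(1.56) / (3.34×10^-27) = 5.97×10^5 m/s.

v ≈ 597 km/s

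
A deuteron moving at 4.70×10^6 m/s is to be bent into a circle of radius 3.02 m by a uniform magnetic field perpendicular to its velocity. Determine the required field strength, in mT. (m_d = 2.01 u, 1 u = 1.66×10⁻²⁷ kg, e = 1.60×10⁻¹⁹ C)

B ≈ 32.5 mT

qvB = mv²/r gives B = mv/(qr).
B = (3.34×10^-27)(4.70×10^6) / [(1×1.60×10^-19)(3.02)] = 0.0325 T.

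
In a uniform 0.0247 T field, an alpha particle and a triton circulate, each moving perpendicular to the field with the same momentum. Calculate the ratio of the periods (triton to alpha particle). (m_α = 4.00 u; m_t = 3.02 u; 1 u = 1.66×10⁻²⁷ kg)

ratio ≈ 1.51

T = 2πm/(qB) is independent of speed, so T₂/T₁ = (m₂/q₂)/(m₁/q₁).
T_{triton}/T_{alpha particle} = (5.01×10^-27/1e) / (6.64×10^-27/2e) = 1.51.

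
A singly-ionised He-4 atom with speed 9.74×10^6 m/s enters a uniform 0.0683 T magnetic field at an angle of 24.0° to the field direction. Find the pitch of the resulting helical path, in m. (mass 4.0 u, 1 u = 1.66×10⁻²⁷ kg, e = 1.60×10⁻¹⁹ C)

The velocity component along B is v∥ = v cos24.0° = 8.90×10^6 m/s.
The cyclotron period T = 2πm/(qB) = 3.82×10^-6 s is set by m, q, B alone.
Pitch = v∥·T = (8.90×10^6)(3.82×10^-6) = 34.0 m.

pitch ≈ 34.0 m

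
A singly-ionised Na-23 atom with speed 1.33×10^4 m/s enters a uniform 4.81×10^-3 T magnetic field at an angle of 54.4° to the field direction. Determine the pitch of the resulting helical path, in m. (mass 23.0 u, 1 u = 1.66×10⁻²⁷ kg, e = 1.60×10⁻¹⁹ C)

pitch ≈ 2.41 m

The velocity component along B is v∥ = v cos54.4° = 7740 m/s.
The cyclotron period T = 2πm/(qB) = 3.12×10^-4 s is set by m, q, B alone.
Pitch = v∥·T = (7740)(3.12×10^-4) = 2.41 m.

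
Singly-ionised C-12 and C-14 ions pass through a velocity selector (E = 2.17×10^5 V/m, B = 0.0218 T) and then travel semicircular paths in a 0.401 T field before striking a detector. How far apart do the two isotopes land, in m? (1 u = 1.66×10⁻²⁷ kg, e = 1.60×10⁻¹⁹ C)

Both emerge at v = E/B₁ = 9.95×10^6 m/s.
r = mv/(qB₂), so r₁ = 3.090 m and r₂ = 3.606 m, giving Δr = 0.515 m.
After a semicircle each ion lands a diameter 2r from the entry slit, so the separation is 2Δr = 1.03 m.

Δd ≈ 1.03 m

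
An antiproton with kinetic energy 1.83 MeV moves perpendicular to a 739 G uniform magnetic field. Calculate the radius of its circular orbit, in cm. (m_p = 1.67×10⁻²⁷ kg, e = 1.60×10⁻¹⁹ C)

Convert the energy: K = 1.83 MeV = 2.93×10^-13 J.
v = √(2K/m) = √(2·2.93×10^-13/1.67×10^-27) = 1.87×10^7 m/s.
r = mv/(qB) = (1.67×10^-27)(1.87×10^7) / [(1×1.60×10^-19)(0.0739)] = 2.64 m.

r ≈ 264 cm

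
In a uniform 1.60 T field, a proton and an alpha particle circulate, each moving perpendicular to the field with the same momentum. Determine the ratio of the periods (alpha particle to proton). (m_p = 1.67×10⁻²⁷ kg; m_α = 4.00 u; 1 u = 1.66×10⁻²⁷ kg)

ratio ≈ 1.99

T = 2πm/(qB) is independent of speed, so T₂/T₁ = (m₂/q₂)/(m₁/q₁).
T_{alpha particle}/T_{proton} = (6.64×10^-27/2e) / (1.67×10^-27/1e) = 1.99.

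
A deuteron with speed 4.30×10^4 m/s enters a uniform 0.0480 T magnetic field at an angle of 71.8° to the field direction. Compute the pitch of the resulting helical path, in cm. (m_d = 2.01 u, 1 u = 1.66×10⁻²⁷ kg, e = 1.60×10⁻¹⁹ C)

pitch ≈ 3.67 cm

The velocity component along B is v∥ = v cos71.8° = 1.34×10^4 m/s.
The cyclotron period T = 2πm/(qB) = 2.73×10^-6 s is set by m, q, B alone.
Pitch = v∥·T = (1.34×10^4)(2.73×10^-6) = 0.0367 m.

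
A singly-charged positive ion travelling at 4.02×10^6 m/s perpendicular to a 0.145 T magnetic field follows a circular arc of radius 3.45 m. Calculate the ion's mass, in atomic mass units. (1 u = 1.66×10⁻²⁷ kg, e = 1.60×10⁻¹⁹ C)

qvB = mv²/r ⇒ m = qBr/v.
m = (1×1.60×10^-19)(0.145)(3.45) / (4.02×10^6) = 1.99×10^-26 kg = 12.0 u.

m ≈ 12.0 u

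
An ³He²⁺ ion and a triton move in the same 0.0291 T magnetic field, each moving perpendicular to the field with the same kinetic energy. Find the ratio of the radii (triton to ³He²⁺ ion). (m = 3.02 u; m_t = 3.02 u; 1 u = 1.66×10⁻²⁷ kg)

r = √(2mK)/(qB) ⇒ at equal K, r ∝ √m/q.
r_{triton}/r_{³He²⁺ ion} = 2.00.

ratio ≈ 2.00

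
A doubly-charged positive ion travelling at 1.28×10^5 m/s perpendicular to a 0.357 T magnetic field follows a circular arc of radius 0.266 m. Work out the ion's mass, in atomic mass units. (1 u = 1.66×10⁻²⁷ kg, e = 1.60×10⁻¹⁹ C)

m ≈ 143 u

qvB = mv²/r ⇒ m = qBr/v.
m = (2×1.60×10^-19)(0.357)(0.266) / (1.28×10^5) = 2.37×10^-25 kg = 143 u.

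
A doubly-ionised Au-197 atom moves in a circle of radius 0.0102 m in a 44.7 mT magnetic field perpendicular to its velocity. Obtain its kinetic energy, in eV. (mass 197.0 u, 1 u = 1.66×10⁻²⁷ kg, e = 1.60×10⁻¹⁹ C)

K ≈ 0.203 eV

v = qBr/m = (2×1.60×10^-19)(0.0447)(0.0102) / (3.27×10^-25) = 446 m/s.
K = ½mv² = 0.5·(3.27×10^-25)·(446)² = 3.25×10^-20 J = 0.203 eV.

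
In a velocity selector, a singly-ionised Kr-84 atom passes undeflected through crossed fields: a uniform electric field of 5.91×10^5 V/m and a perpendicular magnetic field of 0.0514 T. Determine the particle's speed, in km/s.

v ≈ 11500 km/s

For zero net force, qE = qvB, so v = E/B.
v = (5.91×10^5) / (0.0514) = 1.15×10^7 m/s.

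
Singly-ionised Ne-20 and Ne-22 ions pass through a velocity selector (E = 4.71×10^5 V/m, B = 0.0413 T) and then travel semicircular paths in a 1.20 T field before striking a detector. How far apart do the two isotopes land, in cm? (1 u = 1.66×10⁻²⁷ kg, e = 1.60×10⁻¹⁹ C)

Δd ≈ 39.4 cm

Both emerge at v = E/B₁ = 1.14×10^7 m/s.
r = mv/(qB₂), so r₁ = 1.972 m and r₂ = 2.169 m, giving Δr = 0.197 m.
After a semicircle each ion lands a diameter 2r from the entry slit, so the separation is 2Δr = 0.394 m.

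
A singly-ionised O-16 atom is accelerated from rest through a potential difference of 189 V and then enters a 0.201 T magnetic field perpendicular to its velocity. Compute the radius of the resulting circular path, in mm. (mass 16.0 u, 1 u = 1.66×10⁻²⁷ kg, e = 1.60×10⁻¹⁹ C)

The kinetic energy gained is K = qV = (1×1.60×10^-19)(189) = 3.02×10^-17 J.
v = √(2K/m) = 4.77×10^4 m/s.
r = mv/(qB) = (2.66×10^-26)(4.77×10^4) / [(1×1.60×10^-19)(0.201)] = 0.0394 m.

r ≈ 39.4 mm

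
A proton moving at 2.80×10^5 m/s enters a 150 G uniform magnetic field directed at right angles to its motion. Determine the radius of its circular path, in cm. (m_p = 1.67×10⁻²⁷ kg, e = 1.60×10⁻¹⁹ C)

r ≈ 19.5 cm

The magnetic force provides the centripetal force: qvB = mv²/r, so r = mv/(qB).
r = (1.67×10^-27 kg)(2.80×10^5 m/s) / [(1×1.60×10^-19 C)(0.0150 T)] = 0.195 m.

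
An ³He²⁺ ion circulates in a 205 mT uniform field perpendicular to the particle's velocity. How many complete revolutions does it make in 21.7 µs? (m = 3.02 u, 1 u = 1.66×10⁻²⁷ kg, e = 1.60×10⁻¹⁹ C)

N = 45

T = 2πm/(qB) = 2π(5.0132×10^-27) / [(2×1.60×10^-19)(0.205)] = 4.8017×10^-7 s.
N = t/T = 2.17×10^-5 / 4.8017×10^-7 ≈ 45.19, so 45 complete revolutions.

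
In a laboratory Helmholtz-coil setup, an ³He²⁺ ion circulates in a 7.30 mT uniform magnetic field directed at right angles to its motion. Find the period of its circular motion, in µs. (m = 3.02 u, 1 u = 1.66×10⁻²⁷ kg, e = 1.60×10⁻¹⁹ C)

T ≈ 13.5 µs

The cyclotron period is independent of speed: T = 2πm/(qB).
T = 2π(5.01×10^-27) / [(2×1.60×10^-19)(7.30×10^-3)] = 1.35×10^-5 s.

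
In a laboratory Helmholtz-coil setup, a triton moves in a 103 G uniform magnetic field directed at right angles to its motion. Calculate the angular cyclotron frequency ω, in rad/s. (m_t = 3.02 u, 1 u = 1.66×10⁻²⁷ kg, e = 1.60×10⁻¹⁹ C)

ω ≈ 3.29×10^5 rad/s

ω = qB/m = (1×1.60×10^-19)(0.0103) / (5.01×10^-27) = 3.29×10^5 rad/s.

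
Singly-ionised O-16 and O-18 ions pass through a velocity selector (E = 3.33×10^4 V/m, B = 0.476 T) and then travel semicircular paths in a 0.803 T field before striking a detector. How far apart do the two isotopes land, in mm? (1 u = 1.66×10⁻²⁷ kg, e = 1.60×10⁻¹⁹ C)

Both emerge at v = E/B₁ = 7.00×10^4 m/s.
r = mv/(qB₂), so r₁ = 0.01446 m and r₂ = 0.01627 m, giving Δr = 1.81×10^-3 m.
After a semicircle each ion lands a diameter 2r from the entry slit, so the separation is 2Δr = 3.62×10^-3 m.

Δd ≈ 3.62 mm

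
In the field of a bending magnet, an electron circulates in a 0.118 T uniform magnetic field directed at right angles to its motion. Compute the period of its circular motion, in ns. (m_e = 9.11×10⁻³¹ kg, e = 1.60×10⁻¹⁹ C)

The cyclotron period is independent of speed: T = 2πm/(qB).
T = 2π(9.11×10^-31) / [(1×1.60×10^-19)(0.118)] = 3.03×10^-10 s.

T ≈ 0.303 ns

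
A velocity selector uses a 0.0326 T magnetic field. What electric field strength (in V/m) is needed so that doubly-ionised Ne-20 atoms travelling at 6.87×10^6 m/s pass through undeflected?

E ≈ 2.24×10^5 V/m

qE = qvB ⇒ E = vB = (6.87×10^6)(0.0326) = 2.24×10^5 V/m.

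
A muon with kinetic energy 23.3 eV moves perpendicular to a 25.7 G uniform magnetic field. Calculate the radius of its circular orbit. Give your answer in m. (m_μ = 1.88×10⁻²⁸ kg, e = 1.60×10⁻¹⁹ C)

r ≈ 0.0910 m

Convert the energy: K = 23.3 eV = 3.73×10^-18 J.
v = √(2K/m) = √(2·3.73×10^-18/1.88×10^-28) = 1.99×10^5 m/s.
r = mv/(qB) = (1.88×10^-28)(1.99×10^5) / [(1×1.60×10^-19)(2.57×10^-3)] = 0.0910 m.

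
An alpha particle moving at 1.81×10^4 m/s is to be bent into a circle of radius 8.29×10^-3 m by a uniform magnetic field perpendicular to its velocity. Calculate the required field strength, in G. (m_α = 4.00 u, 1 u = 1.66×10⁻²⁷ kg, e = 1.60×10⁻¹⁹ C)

qvB = mv²/r gives B = mv/(qr).
B = (6.64×10^-27)(1.81×10^4) / [(2×1.60×10^-19)(8.29×10^-3)] = 0.0453 T.

B ≈ 453 G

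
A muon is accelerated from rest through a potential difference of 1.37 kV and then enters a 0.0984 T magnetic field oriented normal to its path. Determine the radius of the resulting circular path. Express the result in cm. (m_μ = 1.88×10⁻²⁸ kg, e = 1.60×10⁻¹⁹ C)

r ≈ 1.82 cm

The kinetic energy gained is K = qV = (1×1.60×10^-19)(1370) = 2.19×10^-16 J.
v = √(2K/m) = 1.53×10^6 m/s.
r = mv/(qB) = (1.88×10^-28)(1.53×10^6) / [(1×1.60×10^-19)(0.0984)] = 0.0182 m.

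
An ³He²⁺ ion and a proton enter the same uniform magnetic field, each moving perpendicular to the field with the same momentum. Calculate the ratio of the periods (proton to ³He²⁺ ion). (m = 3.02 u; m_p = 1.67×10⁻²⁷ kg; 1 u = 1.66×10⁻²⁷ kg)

ratio ≈ 0.666

T = 2πm/(qB) is independent of speed, so T₂/T₁ = (m₂/q₂)/(m₁/q₁).
T_{proton}/T_{³He²⁺ ion} = (1.67×10^-27/1e) / (5.01×10^-27/2e) = 0.666.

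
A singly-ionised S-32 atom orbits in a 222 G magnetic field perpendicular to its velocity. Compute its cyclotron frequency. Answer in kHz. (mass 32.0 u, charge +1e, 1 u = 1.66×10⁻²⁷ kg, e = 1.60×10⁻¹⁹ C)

f = qB/(2πm) = (1×1.60×10^-19)(0.0222) / [2π(5.31×10^-26)] = 1.06×10^4 Hz.

f ≈ 10.6 kHz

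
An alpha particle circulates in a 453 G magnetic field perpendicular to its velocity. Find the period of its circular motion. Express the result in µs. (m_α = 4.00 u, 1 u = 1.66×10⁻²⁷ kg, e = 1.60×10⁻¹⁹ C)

The cyclotron period is independent of speed: T = 2πm/(qB).
T = 2π(6.64×10^-27) / [(2×1.60×10^-19)(0.0453)] = 2.88×10^-6 s.

T ≈ 2.88 µs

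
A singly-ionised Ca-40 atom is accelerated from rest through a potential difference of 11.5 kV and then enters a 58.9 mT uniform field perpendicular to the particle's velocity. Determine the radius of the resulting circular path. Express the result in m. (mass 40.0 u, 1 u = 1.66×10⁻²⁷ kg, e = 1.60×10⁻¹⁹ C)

The kinetic energy gained is K = qV = (1×1.60×10^-19)(1.15×10^4) = 1.84×10^-15 J.
v = √(2K/m) = 2.35×10^5 m/s.
r = mv/(qB) = (6.64×10^-26)(2.35×10^5) / [(1×1.60×10^-19)(0.0589)] = 1.66 m.

r ≈ 1.66 m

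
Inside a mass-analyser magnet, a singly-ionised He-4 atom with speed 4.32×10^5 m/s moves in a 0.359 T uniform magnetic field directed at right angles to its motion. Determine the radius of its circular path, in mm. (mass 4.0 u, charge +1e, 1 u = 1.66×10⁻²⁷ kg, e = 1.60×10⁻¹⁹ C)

r ≈ 49.9 mm

The magnetic force provides the centripetal force: qvB = mv²/r, so r = mv/(qB).
r = (6.64×10^-27 kg)(4.32×10^5 m/s) / [(1×1.60×10^-19 C)(0.359 T)] = 0.0499 m.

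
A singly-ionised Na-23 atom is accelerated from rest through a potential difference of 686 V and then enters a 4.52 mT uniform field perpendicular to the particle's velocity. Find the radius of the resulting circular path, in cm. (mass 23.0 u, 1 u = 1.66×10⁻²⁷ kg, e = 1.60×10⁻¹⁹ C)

r ≈ 400 cm

The kinetic energy gained is K = qV = (1×1.60×10^-19)(686) = 1.10×10^-16 J.
v = √(2K/m) = 7.58×10^4 m/s.
r = mv/(qB) = (3.82×10^-26)(7.58×10^4) / [(1×1.60×10^-19)(4.52×10^-3)] = 4.00 m.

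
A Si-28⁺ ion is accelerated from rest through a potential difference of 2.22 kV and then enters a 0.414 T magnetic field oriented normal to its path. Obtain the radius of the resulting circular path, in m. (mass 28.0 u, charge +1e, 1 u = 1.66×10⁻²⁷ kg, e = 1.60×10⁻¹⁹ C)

r ≈ 0.0867 m

The kinetic energy gained is K = qV = (1×1.60×10^-19)(2220) = 3.55×10^-16 J.
v = √(2K/m) = 1.24×10^5 m/s.
r = mv/(qB) = (4.65×10^-26)(1.24×10^5) / [(1×1.60×10^-19)(0.414)] = 0.0867 m.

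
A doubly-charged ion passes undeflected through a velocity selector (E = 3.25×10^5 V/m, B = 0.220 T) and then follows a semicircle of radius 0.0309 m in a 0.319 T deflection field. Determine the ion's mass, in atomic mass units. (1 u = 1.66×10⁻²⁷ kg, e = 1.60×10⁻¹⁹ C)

m ≈ 1.29 u

v = E/B₁ = 1.48×10^6 m/s.
From r = mv/(qB₂), m = qB₂r/v = (2×1.60×10^-19)(0.319)(0.0309) / (1.48×10^6) = 2.14×10^-27 kg.
In atomic mass units: m = 2.14×10^-27 / 1.66×10^-27 = 1.29 u.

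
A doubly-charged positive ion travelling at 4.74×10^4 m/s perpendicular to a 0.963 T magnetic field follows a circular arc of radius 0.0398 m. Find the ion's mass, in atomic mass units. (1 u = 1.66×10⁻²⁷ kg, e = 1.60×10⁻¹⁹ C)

m ≈ 156 u

qvB = mv²/r ⇒ m = qBr/v.
m = (2×1.60×10^-19)(0.963)(0.0398) / (4.74×10^4) = 2.59×10^-25 kg = 156 u.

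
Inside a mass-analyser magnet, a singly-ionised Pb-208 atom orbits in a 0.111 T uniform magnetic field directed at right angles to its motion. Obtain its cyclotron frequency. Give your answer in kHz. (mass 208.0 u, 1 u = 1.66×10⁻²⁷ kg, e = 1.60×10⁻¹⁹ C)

f ≈ 8.19 kHz

f = qB/(2πm) = (1×1.60×10^-19)(0.111) / [2π(3.45×10^-25)] = 8190 Hz.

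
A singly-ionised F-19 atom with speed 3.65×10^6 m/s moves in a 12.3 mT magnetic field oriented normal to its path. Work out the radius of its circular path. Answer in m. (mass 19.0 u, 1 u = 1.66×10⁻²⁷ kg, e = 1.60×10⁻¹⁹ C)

r ≈ 58.5 m

The magnetic force provides the centripetal force: qvB = mv²/r, so r = mv/(qB).
r = (3.15×10^-26 kg)(3.65×10^6 m/s) / [(1×1.60×10^-19 C)(0.0123 T)] = 58.5 m.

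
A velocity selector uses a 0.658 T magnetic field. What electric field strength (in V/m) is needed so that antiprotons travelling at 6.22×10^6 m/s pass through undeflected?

qE = qvB ⇒ E = vB = (6.22×10^6)(0.658) = 4.09×10^6 V/m.

E ≈ 4.09×10^6 V/m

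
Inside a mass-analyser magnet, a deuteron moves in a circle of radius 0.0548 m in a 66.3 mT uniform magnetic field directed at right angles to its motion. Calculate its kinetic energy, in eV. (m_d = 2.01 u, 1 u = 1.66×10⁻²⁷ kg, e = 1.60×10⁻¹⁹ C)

K ≈ 317 eV

v = qBr/m = (1×1.60×10^-19)(0.0663)(0.0548) / (3.34×10^-27) = 1.74×10^5 m/s.
K = ½mv² = 0.5·(3.34×10^-27)·(1.74×10^5)² = 5.06×10^-17 J = 317 eV.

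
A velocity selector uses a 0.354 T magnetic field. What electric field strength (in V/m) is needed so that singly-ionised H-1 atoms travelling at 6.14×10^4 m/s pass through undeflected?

E ≈ 2.17×10^4 V/m

qE = qvB ⇒ E = vB = (6.14×10^4)(0.354) = 2.17×10^4 V/m.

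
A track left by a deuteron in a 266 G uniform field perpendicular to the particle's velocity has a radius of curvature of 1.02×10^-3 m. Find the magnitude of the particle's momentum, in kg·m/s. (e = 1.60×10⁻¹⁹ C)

p ≈ 4.34×10^-24 kg·m/s

Since qvB = mv²/r, the momentum p = mv = qBr.
p = (1×1.60×10^-19)(0.0266)(1.02×10^-3) = 4.34×10^-24 kg·m/s.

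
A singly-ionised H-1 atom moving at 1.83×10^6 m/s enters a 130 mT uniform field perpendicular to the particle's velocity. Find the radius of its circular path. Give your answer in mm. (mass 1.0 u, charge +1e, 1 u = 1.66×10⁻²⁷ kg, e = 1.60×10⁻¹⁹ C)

The magnetic force provides the centripetal force: qvB = mv²/r, so r = mv/(qB).
r = (1.66×10^-27 kg)(1.83×10^6 m/s) / [(1×1.60×10^-19 C)(0.130 T)] = 0.146 m.

r ≈ 146 mm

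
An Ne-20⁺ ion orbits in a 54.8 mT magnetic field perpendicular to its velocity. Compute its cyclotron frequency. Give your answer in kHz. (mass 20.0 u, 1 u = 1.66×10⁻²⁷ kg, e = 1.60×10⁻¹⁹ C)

f ≈ 42.0 kHz

f = qB/(2πm) = (1×1.60×10^-19)(0.0548) / [2π(3.32×10^-26)] = 4.20×10^4 Hz.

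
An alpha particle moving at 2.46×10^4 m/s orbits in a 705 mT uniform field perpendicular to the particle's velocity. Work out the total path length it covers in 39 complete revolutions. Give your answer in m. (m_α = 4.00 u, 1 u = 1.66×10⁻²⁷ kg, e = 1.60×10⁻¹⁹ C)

r = mv/(qB) = 7.24×10^-4 m, so one revolution covers 2πr = 4.55×10^-3 m.
In 39 revolutions: L = 39·2πr = 0.177 m.

L ≈ 0.177 m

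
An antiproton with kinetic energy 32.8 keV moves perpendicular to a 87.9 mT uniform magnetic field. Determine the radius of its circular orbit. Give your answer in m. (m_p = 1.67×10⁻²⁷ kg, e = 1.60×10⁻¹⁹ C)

Convert the energy: K = 32.8 keV = 5.25×10^-15 J.
v = √(2K/m) = √(2·5.25×10^-15/1.67×10^-27) = 2.51×10^6 m/s.
r = mv/(qB) = (1.67×10^-27)(2.51×10^6) / [(1×1.60×10^-19)(0.0879)] = 0.298 m.

r ≈ 0.298 m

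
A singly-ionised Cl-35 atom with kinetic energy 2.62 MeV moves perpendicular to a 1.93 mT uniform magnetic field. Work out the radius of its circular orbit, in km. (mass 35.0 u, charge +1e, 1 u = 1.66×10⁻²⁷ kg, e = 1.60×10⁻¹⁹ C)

Convert the energy: K = 2.62 MeV = 4.19×10^-13 J.
v = √(2K/m) = √(2·4.19×10^-13/5.81×10^-26) = 3.80×10^6 m/s.
r = mv/(qB) = (5.81×10^-26)(3.80×10^6) / [(1×1.60×10^-19)(1.93×10^-3)] = 715 m.

r ≈ 0.715 km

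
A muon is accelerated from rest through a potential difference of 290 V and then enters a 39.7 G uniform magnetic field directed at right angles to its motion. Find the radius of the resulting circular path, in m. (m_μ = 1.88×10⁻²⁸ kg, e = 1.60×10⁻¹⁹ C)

r ≈ 0.208 m

The kinetic energy gained is K = qV = (1×1.60×10^-19)(290) = 4.64×10^-17 J.
v = √(2K/m) = 7.03×10^5 m/s.
r = mv/(qB) = (1.88×10^-28)(7.03×10^5) / [(1×1.60×10^-19)(3.97×10^-3)] = 0.208 m.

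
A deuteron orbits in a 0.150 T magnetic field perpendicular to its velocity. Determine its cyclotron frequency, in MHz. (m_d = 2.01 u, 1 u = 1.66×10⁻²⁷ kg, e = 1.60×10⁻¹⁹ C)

f = qB/(2πm) = (1×1.60×10^-19)(0.150) / [2π(3.34×10^-27)] = 1.14×10^6 Hz.

f ≈ 1.14 MHz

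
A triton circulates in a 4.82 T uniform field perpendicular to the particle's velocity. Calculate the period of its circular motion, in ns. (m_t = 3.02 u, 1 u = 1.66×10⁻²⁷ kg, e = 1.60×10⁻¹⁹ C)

T ≈ 40.8 ns

The cyclotron period is independent of speed: T = 2πm/(qB).
T = 2π(5.01×10^-27) / [(1×1.60×10^-19)(4.82)] = 4.08×10^-8 s.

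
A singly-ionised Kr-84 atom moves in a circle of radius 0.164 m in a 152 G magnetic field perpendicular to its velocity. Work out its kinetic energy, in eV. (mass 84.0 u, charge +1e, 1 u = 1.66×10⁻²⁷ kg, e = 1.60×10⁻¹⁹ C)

v = qBr/m = (1×1.60×10^-19)(0.0152)(0.164) / (1.39×10^-25) = 2860 m/s.
K = ½mv² = 0.5·(1.39×10^-25)·(2860)² = 5.70×10^-19 J = 3.57 eV.

K ≈ 3.57 eV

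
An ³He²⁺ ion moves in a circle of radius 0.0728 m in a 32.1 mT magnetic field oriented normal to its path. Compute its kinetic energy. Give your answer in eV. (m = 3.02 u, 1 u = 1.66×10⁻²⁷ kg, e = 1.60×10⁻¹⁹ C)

K ≈ 349 eV

v = qBr/m = (2×1.60×10^-19)(0.0321)(0.0728) / (5.01×10^-27) = 1.49×10^5 m/s.
K = ½mv² = 0.5·(5.01×10^-27)·(1.49×10^5)² = 5.58×10^-17 J = 349 eV.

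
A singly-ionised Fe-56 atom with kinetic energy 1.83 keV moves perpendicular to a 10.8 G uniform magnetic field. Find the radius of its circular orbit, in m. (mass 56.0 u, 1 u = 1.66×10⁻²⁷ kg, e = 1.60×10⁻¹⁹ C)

r ≈ 42.7 m

Convert the energy: K = 1.83 keV = 2.93×10^-16 J.
v = √(2K/m) = √(2·2.93×10^-16/9.30×10^-26) = 7.94×10^4 m/s.
r = mv/(qB) = (9.30×10^-26)(7.94×10^4) / [(1×1.60×10^-19)(1.08×10^-3)] = 42.7 m.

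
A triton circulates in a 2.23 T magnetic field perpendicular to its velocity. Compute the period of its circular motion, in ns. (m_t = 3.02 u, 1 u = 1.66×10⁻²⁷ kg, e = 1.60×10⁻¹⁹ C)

T ≈ 88.3 ns

The cyclotron period is independent of speed: T = 2πm/(qB).
T = 2π(5.01×10^-27) / [(1×1.60×10^-19)(2.23)] = 8.83×10^-8 s.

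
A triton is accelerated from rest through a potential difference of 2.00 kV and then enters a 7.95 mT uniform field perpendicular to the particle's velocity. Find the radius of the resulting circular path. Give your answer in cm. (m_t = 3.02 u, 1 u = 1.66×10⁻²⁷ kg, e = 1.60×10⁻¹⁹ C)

The kinetic energy gained is K = qV = (1×1.60×10^-19)(2000) = 3.20×10^-16 J.
v = √(2K/m) = 3.57×10^5 m/s.
r = mv/(qB) = (5.01×10^-27)(3.57×10^5) / [(1×1.60×10^-19)(7.95×10^-3)] = 1.41 m.

r ≈ 141 cm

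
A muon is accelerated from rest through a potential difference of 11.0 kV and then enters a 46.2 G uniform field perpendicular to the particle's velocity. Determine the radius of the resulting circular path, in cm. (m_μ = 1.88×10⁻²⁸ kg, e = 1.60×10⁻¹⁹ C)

r ≈ 110 cm

The kinetic energy gained is K = qV = (1×1.60×10^-19)(1.10×10^4) = 1.76×10^-15 J.
v = √(2K/m) = 4.33×10^6 m/s.
r = mv/(qB) = (1.88×10^-28)(4.33×10^6) / [(1×1.60×10^-19)(4.62×10^-3)] = 1.10 m.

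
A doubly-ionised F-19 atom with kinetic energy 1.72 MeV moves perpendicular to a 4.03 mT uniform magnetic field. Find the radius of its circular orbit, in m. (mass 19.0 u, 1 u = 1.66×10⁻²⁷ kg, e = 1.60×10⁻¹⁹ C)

Convert the energy: K = 1.72 MeV = 2.75×10^-13 J.
v = √(2K/m) = √(2·2.75×10^-13/3.15×10^-26) = 4.18×10^6 m/s.
r = mv/(qB) = (3.15×10^-26)(4.18×10^6) / [(2×1.60×10^-19)(4.03×10^-3)] = 102 m.

r ≈ 102 m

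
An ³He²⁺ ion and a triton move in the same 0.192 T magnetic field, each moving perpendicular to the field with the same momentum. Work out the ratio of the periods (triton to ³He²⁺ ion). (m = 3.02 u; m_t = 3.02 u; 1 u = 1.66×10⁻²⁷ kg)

T = 2πm/(qB) is independent of speed, so T₂/T₁ = (m₂/q₂)/(m₁/q₁).
T_{triton}/T_{³He²⁺ ion} = (5.01×10^-27/1e) / (5.01×10^-27/2e) = 2.00.

ratio ≈ 2.00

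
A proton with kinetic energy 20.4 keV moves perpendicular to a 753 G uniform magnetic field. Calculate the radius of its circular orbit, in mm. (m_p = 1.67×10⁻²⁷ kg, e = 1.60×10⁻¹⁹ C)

r ≈ 274 mm

Convert the energy: K = 20.4 keV = 3.26×10^-15 J.
v = √(2K/m) = √(2·3.26×10^-15/1.67×10^-27) = 1.98×10^6 m/s.
r = mv/(qB) = (1.67×10^-27)(1.98×10^6) / [(1×1.60×10^-19)(0.0753)] = 0.274 m.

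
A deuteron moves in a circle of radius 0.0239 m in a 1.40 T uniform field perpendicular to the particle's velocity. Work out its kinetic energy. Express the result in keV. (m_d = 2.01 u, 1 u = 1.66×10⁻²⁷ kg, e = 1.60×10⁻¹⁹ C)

K ≈ 26.8 keV

v = qBr/m = (1×1.60×10^-19)(1.40)(0.0239) / (3.34×10^-27) = 1.60×10^6 m/s.
K = ½mv² = 0.5·(3.34×10^-27)·(1.60×10^6)² = 4.29×10^-15 J = 26.8 keV.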